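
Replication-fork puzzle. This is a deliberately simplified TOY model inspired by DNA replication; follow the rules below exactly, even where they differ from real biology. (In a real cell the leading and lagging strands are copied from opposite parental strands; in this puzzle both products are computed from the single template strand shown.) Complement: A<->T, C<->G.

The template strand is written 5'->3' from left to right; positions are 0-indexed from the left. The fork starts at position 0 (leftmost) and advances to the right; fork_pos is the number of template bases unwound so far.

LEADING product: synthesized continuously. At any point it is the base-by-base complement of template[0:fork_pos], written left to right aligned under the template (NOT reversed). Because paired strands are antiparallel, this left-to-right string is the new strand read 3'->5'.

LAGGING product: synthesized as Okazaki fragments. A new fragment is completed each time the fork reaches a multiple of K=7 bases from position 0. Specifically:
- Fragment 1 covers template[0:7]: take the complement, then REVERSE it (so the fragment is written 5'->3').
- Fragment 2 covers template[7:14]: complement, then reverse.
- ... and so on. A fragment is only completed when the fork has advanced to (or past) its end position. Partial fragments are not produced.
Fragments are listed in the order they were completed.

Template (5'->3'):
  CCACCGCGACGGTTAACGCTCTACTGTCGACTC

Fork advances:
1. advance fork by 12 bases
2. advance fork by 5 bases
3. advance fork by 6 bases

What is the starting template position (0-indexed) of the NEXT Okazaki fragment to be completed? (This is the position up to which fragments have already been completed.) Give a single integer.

Step 1: advance 12 -> fork_pos = 0 + 12 = 12. Reached multiple(s) of 7: 7 -> fragment 1 completed (1 total).
Step 2: advance 5 -> fork_pos = 12 + 5 = 17. Reached multiple(s) of 7: 14 -> fragment 2 completed (2 total).
Step 3: advance 6 -> fork_pos = 17 + 6 = 23. Reached multiple(s) of 7: 21 -> fragment 3 completed (3 total).
3 fragment(s) completed, covering template[0:21] (3 x 7 = 21). The next fragment, fragment 4, covers template[21:28], so it starts at position 21.

Answer: 21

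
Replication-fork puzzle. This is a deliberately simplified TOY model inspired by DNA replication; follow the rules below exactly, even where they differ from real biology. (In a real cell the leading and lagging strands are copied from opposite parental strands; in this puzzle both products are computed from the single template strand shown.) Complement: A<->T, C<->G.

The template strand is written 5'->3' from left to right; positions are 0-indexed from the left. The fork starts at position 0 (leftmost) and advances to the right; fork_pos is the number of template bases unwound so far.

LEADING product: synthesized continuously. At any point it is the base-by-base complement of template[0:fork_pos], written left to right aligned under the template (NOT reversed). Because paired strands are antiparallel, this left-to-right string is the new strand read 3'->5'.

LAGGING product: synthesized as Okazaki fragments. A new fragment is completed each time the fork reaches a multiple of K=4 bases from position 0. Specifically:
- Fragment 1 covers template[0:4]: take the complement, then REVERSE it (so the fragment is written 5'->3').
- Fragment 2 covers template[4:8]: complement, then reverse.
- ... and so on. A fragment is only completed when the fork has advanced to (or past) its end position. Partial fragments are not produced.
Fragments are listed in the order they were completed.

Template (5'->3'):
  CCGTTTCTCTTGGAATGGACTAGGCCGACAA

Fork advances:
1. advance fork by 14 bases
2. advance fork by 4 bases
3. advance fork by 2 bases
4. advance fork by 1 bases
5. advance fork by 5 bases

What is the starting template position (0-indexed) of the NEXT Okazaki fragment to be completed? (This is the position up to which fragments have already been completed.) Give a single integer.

Step 1: advance 14 -> fork_pos = 0 + 14 = 14. Reached multiple(s) of 4: 4, 8, 12 -> fragments 1-3 completed (3 total).
Step 2: advance 4 -> fork_pos = 14 + 4 = 18. Reached multiple(s) of 4: 16 -> fragment 4 completed (4 total).
Step 3: advance 2 -> fork_pos = 18 + 2 = 20. Reached multiple(s) of 4: 20 -> fragment 5 completed (5 total).
Step 4: advance 1 -> fork_pos = 20 + 1 = 21. Next multiple of 4 is 24 (not reached); still 5 fragment(s).
Step 5: advance 5 -> fork_pos = 21 + 5 = 26. Reached multiple(s) of 4: 24 -> fragment 6 completed (6 total).
6 fragment(s) completed, covering template[0:24] (6 x 4 = 24). The next fragment, fragment 7, covers template[24:28], so it starts at position 24.

Answer: 24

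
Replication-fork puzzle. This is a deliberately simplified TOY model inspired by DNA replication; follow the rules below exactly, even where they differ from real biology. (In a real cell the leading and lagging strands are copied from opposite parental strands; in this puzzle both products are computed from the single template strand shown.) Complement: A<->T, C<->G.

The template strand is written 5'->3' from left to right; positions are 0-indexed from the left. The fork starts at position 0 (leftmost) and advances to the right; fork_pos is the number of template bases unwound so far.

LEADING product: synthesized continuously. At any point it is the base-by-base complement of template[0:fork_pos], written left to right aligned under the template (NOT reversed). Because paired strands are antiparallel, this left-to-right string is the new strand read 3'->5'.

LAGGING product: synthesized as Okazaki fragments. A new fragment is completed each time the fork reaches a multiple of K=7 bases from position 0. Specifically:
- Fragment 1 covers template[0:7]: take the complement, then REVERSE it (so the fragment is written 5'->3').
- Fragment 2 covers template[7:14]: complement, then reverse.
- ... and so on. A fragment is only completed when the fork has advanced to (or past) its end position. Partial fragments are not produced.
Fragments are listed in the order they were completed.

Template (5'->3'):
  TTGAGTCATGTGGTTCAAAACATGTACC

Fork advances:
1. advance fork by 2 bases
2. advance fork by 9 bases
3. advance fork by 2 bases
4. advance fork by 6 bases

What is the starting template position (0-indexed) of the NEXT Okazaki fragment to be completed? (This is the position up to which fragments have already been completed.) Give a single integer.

Step 1: advance 2 -> fork_pos = 0 + 2 = 2. Next multiple of 7 is 7 (not reached); still 0 fragment(s).
Step 2: advance 9 -> fork_pos = 2 + 9 = 11. Reached multiple(s) of 7: 7 -> fragment 1 completed (1 total).
Step 3: advance 2 -> fork_pos = 11 + 2 = 13. Next multiple of 7 is 14 (not reached); still 1 fragment(s).
Step 4: advance 6 -> fork_pos = 13 + 6 = 19. Reached multiple(s) of 7: 14 -> fragment 2 completed (2 total).
2 fragment(s) completed, covering template[0:14] (2 x 7 = 14). The next fragment, fragment 3, covers template[14:21], so it starts at position 14.

Answer: 14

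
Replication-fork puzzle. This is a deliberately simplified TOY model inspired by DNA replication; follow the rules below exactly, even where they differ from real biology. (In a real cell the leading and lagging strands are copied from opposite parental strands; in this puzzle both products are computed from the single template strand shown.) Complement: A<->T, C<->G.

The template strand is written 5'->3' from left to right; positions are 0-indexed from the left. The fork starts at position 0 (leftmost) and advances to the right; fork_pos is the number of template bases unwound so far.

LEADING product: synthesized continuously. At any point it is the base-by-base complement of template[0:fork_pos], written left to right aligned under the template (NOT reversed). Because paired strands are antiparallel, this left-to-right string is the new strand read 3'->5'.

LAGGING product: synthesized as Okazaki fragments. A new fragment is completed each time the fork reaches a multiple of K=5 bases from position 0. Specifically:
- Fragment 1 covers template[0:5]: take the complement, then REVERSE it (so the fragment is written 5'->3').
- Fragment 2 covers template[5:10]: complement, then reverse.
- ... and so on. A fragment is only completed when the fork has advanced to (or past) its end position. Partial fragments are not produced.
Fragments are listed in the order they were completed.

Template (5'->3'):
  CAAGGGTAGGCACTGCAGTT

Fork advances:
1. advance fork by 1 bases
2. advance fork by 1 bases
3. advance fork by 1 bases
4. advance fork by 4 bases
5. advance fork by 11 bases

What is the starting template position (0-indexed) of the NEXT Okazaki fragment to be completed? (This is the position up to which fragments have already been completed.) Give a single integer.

Step 1: advance 1 -> fork_pos = 0 + 1 = 1. Next multiple of 5 is 5 (not reached); still 0 fragment(s).
Step 2: advance 1 -> fork_pos = 1 + 1 = 2. Next multiple of 5 is 5 (not reached); still 0 fragment(s).
Step 3: advance 1 -> fork_pos = 2 + 1 = 3. Next multiple of 5 is 5 (not reached); still 0 fragment(s).
Step 4: advance 4 -> fork_pos = 3 + 4 = 7. Reached multiple(s) of 5: 5 -> fragment 1 completed (1 total).
Step 5: advance 11 -> fork_pos = 7 + 11 = 18. Reached multiple(s) of 5: 10, 15 -> fragments 2-3 completed (3 total).
3 fragment(s) completed, covering template[0:15] (3 x 5 = 15). The next fragment, fragment 4, covers template[15:20], so it starts at position 15.

Answer: 15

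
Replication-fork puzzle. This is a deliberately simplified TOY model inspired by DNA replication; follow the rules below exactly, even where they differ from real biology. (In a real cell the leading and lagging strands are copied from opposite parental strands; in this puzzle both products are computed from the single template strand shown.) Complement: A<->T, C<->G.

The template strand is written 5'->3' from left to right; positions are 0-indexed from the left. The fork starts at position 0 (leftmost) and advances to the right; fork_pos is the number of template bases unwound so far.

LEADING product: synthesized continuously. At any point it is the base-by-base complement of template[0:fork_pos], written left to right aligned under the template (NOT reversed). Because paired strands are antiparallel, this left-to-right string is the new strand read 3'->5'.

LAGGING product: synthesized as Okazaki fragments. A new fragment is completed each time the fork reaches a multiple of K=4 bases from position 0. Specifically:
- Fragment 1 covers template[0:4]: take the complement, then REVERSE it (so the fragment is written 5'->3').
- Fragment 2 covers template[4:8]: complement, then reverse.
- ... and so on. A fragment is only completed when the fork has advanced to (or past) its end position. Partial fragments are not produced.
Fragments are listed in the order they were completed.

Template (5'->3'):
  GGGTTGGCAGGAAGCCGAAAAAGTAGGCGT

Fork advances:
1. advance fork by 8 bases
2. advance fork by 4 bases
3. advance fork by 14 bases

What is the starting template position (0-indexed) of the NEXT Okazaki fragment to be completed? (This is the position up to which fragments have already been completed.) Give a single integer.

Step 1: advance 8 -> fork_pos = 0 + 8 = 8. Reached multiple(s) of 4: 4, 8 -> fragments 1-2 completed (2 total).
Step 2: advance 4 -> fork_pos = 8 + 4 = 12. Reached multiple(s) of 4: 12 -> fragment 3 completed (3 total).
Step 3: advance 14 -> fork_pos = 12 + 14 = 26. Reached multiple(s) of 4: 16, 20, 24 -> fragments 4-6 completed (6 total).
6 fragment(s) completed, covering template[0:24] (6 x 4 = 24). The next fragment, fragment 7, covers template[24:28], so it starts at position 24.

Answer: 24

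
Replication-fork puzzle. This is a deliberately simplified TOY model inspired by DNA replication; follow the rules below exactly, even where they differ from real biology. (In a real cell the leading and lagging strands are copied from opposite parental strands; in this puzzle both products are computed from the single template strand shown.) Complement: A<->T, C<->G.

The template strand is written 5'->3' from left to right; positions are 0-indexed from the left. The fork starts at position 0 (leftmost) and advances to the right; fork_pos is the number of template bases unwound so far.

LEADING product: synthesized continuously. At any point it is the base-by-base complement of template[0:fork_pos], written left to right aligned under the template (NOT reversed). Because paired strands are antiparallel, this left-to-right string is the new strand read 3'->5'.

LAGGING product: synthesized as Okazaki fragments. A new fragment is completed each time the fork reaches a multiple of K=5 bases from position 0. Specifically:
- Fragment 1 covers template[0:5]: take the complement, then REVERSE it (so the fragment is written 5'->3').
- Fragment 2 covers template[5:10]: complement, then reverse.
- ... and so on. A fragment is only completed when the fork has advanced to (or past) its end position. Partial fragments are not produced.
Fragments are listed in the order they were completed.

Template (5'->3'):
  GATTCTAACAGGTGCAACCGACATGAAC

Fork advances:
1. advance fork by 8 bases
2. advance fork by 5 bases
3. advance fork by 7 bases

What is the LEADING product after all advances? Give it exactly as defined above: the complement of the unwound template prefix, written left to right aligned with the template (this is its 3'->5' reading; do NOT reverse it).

Answer: CTAAGATTGTCCACGTTGGC

Derivation:
Step 1: advance 8 -> fork_pos = 0 + 8 = 8.
Step 2: advance 5 -> fork_pos = 8 + 5 = 13.
Step 3: advance 7 -> fork_pos = 13 + 7 = 20.
Unwound prefix: template[0:20] = GATTCTAACAGGTGCAACCG
Complement it base by base (A<->T, C<->G), keeping left-to-right order:
  [0:5] GATTC -> CTAAG
  [5:10] TAACA -> ATTGT
  [10:15] GGTGC -> CCACG
  [15:20] AACCG -> TTGGC
Concatenate: CTAAGATTGTCCACGTTGGC (length 20; written aligned with the template, i.e. 3'->5').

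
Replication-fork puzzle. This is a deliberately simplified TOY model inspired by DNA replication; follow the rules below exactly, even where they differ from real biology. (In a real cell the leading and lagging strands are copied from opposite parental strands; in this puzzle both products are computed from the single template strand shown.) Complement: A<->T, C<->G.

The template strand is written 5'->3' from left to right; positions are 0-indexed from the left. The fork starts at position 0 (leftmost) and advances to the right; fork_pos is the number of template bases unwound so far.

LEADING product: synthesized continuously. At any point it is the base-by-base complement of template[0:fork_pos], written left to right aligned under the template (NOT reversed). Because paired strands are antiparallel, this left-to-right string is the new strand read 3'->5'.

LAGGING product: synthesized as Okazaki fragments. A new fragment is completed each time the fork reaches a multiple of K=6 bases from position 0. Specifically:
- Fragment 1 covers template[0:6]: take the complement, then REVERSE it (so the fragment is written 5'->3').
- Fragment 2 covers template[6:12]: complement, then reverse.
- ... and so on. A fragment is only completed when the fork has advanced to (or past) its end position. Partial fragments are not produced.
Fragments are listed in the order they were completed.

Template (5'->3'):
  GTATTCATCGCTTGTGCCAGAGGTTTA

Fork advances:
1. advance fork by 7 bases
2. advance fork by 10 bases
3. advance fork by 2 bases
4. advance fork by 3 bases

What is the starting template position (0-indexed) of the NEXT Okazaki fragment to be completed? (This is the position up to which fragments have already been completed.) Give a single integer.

Step 1: advance 7 -> fork_pos = 0 + 7 = 7. Reached multiple(s) of 6: 6 -> fragment 1 completed (1 total).
Step 2: advance 10 -> fork_pos = 7 + 10 = 17. Reached multiple(s) of 6: 12 -> fragment 2 completed (2 total).
Step 3: advance 2 -> fork_pos = 17 + 2 = 19. Reached multiple(s) of 6: 18 -> fragment 3 completed (3 total).
Step 4: advance 3 -> fork_pos = 19 + 3 = 22. Next multiple of 6 is 24 (not reached); still 3 fragment(s).
3 fragment(s) completed, covering template[0:18] (3 x 6 = 18). The next fragment, fragment 4, covers template[18:24], so it starts at position 18.

Answer: 18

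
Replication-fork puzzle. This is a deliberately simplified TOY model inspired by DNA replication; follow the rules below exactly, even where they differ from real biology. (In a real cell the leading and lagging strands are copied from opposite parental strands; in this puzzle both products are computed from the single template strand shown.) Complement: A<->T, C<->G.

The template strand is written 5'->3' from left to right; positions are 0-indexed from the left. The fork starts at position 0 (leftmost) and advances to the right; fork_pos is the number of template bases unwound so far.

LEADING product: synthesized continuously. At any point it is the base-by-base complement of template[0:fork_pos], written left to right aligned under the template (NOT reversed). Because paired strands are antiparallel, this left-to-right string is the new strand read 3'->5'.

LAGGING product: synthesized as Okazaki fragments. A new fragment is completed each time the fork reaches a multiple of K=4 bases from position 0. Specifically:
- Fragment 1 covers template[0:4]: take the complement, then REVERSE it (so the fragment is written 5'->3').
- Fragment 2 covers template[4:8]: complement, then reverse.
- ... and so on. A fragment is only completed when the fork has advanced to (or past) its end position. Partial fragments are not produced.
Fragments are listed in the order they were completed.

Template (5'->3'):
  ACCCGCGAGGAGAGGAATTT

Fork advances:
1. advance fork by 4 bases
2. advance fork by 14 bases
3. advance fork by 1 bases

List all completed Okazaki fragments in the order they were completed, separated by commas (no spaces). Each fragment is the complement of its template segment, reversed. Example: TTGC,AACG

Step 1: advance 4 -> fork_pos = 0 + 4 = 4. Reached multiple(s) of 4: 4 -> fragment 1 completed (1 total).
Step 2: advance 14 -> fork_pos = 4 + 14 = 18. Reached multiple(s) of 4: 8, 12, 16 -> fragments 2-4 completed (4 total).
Step 3: advance 1 -> fork_pos = 18 + 1 = 19. Next multiple of 4 is 20 (not reached); still 4 fragment(s).
Final fork_pos = 19, so 4 fragment(s) are complete. Build each: template segment -> complement -> reverse.
Fragment 1: template[0:4] = ACCC -> complement TGGG -> reversed GGGT
Fragment 2: template[4:8] = GCGA -> complement CGCT -> reversed TCGC
Fragment 3: template[8:12] = GGAG -> complement CCTC -> reversed CTCC
Fragment 4: template[12:16] = AGGA -> complement TCCT -> reversed TCCT

Answer: GGGT,TCGC,CTCC,TCCT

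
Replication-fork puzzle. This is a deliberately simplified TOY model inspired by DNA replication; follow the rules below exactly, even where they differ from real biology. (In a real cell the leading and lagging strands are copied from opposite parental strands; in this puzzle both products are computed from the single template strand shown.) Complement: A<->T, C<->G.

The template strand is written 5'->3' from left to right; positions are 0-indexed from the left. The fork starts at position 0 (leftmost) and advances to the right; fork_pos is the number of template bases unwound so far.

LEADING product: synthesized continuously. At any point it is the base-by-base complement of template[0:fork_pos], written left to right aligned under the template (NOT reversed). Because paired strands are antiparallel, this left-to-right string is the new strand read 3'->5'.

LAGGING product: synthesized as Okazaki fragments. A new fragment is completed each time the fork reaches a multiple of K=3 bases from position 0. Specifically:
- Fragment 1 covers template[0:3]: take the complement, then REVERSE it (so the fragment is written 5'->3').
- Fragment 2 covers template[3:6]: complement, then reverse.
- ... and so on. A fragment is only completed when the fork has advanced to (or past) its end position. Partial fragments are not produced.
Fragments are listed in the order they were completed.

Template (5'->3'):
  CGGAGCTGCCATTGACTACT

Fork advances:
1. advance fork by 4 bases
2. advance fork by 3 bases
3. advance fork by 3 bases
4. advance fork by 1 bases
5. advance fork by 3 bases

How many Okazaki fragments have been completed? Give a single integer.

Step 1: advance 4 -> fork_pos = 0 + 4 = 4. Reached multiple(s) of 3: 3 -> fragment 1 completed (1 total).
Step 2: advance 3 -> fork_pos = 4 + 3 = 7. Reached multiple(s) of 3: 6 -> fragment 2 completed (2 total).
Step 3: advance 3 -> fork_pos = 7 + 3 = 10. Reached multiple(s) of 3: 9 -> fragment 3 completed (3 total).
Step 4: advance 1 -> fork_pos = 10 + 1 = 11. Next multiple of 3 is 12 (not reached); still 3 fragment(s).
Step 5: advance 3 -> fork_pos = 11 + 3 = 14. Reached multiple(s) of 3: 12 -> fragment 4 completed (4 total).
Check: final fork_pos = 14; the multiples of 3 that are <= 14 are 3..12 -> 14 // 3 = 4 completed fragment(s).

Answer: 4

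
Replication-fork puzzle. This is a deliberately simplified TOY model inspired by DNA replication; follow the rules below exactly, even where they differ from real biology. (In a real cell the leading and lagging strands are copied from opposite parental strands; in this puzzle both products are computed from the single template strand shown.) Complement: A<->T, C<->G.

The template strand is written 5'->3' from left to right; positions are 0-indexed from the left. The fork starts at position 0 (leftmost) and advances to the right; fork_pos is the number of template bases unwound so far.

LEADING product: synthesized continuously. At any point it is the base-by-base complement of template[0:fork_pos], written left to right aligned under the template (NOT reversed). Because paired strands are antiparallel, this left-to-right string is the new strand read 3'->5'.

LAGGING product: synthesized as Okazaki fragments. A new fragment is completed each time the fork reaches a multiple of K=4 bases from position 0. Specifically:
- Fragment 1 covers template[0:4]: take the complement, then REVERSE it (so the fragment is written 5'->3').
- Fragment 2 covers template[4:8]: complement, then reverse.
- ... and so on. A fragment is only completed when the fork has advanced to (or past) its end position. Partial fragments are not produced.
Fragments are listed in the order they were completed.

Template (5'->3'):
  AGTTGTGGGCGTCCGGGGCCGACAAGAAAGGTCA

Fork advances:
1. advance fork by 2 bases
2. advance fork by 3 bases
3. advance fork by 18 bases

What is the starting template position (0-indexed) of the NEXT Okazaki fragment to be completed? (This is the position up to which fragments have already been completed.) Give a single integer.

Answer: 20

Derivation:
Step 1: advance 2 -> fork_pos = 0 + 2 = 2. Next multiple of 4 is 4 (not reached); still 0 fragment(s).
Step 2: advance 3 -> fork_pos = 2 + 3 = 5. Reached multiple(s) of 4: 4 -> fragment 1 completed (1 total).
Step 3: advance 18 -> fork_pos = 5 + 18 = 23. Reached multiple(s) of 4: 8, 12, 16, 20 -> fragments 2-5 completed (5 total).
5 fragment(s) completed, covering template[0:20] (5 x 4 = 20). The next fragment, fragment 6, covers template[20:24], so it starts at position 20.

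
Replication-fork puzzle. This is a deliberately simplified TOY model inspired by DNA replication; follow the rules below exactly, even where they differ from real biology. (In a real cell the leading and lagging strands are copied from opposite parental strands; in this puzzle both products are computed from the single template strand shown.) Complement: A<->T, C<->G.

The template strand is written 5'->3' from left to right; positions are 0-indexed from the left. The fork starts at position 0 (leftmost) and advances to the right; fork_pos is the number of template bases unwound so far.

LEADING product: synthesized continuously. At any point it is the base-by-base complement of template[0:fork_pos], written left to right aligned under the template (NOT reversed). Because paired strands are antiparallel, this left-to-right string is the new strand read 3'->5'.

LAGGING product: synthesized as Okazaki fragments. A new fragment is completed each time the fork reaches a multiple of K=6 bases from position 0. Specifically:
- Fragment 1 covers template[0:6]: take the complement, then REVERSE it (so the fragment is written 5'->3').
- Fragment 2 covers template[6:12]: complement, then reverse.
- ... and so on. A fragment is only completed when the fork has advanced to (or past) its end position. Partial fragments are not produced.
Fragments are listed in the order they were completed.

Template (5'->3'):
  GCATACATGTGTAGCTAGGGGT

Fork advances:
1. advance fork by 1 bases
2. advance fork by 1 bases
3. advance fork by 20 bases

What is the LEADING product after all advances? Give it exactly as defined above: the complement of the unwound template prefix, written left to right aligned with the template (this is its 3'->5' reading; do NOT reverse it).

Step 1: advance 1 -> fork_pos = 0 + 1 = 1.
Step 2: advance 1 -> fork_pos = 1 + 1 = 2.
Step 3: advance 20 -> fork_pos = 2 + 20 = 22.
Unwound prefix: template[0:22] = GCATACATGTGTAGCTAGGGGT
Complement it base by base (A<->T, C<->G), keeping left-to-right order:
  [0:5] GCATA -> CGTAT
  [5:10] CATGT -> GTACA
  [10:15] GTAGC -> CATCG
  [15:20] TAGGG -> ATCCC
  [20:22] GT -> CA
Concatenate: CGTATGTACACATCGATCCCCA (length 22; written aligned with the template, i.e. 3'->5').

Answer: CGTATGTACACATCGATCCCCA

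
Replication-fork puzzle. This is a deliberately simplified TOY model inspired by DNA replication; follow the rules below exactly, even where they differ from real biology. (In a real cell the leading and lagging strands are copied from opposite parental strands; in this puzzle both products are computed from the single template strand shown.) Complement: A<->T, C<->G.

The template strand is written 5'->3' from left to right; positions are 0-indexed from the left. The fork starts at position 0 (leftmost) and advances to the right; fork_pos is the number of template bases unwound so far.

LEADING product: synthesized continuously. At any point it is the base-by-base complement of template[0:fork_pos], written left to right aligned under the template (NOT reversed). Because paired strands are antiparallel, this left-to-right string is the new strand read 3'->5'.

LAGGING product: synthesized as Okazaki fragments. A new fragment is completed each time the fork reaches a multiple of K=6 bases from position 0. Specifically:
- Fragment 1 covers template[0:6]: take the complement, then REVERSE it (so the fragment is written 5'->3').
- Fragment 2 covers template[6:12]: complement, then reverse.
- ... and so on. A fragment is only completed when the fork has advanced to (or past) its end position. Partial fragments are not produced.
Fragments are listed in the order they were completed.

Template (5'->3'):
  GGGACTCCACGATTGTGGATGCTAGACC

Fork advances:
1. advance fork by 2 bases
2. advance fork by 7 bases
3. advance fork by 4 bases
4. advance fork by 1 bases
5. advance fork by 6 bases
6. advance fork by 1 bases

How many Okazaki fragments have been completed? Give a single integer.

Step 1: advance 2 -> fork_pos = 0 + 2 = 2. Next multiple of 6 is 6 (not reached); still 0 fragment(s).
Step 2: advance 7 -> fork_pos = 2 + 7 = 9. Reached multiple(s) of 6: 6 -> fragment 1 completed (1 total).
Step 3: advance 4 -> fork_pos = 9 + 4 = 13. Reached multiple(s) of 6: 12 -> fragment 2 completed (2 total).
Step 4: advance 1 -> fork_pos = 13 + 1 = 14. Next multiple of 6 is 18 (not reached); still 2 fragment(s).
Step 5: advance 6 -> fork_pos = 14 + 6 = 20. Reached multiple(s) of 6: 18 -> fragment 3 completed (3 total).
Step 6: advance 1 -> fork_pos = 20 + 1 = 21. Next multiple of 6 is 24 (not reached); still 3 fragment(s).
Check: final fork_pos = 21; the multiples of 6 that are <= 21 are 6..18 -> 21 // 6 = 3 completed fragment(s).

Answer: 3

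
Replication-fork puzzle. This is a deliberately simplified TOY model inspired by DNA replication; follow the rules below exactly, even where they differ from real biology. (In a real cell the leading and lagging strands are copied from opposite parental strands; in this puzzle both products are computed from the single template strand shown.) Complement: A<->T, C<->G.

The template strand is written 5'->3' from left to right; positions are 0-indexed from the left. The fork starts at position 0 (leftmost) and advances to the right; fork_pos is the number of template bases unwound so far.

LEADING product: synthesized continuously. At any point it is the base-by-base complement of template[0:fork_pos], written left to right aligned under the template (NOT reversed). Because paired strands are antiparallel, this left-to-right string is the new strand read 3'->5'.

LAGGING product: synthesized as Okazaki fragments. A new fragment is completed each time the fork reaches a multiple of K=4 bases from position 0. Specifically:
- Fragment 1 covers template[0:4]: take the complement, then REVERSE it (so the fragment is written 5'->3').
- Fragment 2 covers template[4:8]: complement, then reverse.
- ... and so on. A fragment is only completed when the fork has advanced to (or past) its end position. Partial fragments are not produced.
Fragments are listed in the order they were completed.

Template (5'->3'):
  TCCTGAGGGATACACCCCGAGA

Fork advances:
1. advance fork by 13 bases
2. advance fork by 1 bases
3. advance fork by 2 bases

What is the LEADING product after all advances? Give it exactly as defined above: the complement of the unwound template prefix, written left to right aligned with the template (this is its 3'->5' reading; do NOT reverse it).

Step 1: advance 13 -> fork_pos = 0 + 13 = 13.
Step 2: advance 1 -> fork_pos = 13 + 1 = 14.
Step 3: advance 2 -> fork_pos = 14 + 2 = 16.
Unwound prefix: template[0:16] = TCCTGAGGGATACACC
Complement it base by base (A<->T, C<->G), keeping left-to-right order:
  [0:5] TCCTG -> AGGAC
  [5:10] AGGGA -> TCCCT
  [10:15] TACAC -> ATGTG
  [15:16] C -> G
Concatenate: AGGACTCCCTATGTGG (length 16; written aligned with the template, i.e. 3'->5').

Answer: AGGACTCCCTATGTGG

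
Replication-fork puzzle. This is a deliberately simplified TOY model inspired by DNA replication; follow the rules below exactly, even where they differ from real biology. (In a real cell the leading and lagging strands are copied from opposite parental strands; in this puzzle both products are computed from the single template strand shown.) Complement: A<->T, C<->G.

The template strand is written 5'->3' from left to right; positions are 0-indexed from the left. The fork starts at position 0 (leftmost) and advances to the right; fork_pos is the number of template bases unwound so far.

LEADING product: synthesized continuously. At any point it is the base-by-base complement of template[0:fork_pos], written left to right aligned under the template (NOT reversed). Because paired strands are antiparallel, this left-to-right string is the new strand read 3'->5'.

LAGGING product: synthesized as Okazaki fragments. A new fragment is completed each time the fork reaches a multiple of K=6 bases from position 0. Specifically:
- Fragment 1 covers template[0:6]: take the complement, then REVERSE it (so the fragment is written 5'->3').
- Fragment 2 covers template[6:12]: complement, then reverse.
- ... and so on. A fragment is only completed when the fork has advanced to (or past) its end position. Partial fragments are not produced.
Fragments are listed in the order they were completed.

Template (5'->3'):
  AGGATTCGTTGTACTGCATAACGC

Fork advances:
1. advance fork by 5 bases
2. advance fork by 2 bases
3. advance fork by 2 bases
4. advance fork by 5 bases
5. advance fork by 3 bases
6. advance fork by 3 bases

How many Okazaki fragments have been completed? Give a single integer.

Step 1: advance 5 -> fork_pos = 0 + 5 = 5. Next multiple of 6 is 6 (not reached); still 0 fragment(s).
Step 2: advance 2 -> fork_pos = 5 + 2 = 7. Reached multiple(s) of 6: 6 -> fragment 1 completed (1 total).
Step 3: advance 2 -> fork_pos = 7 + 2 = 9. Next multiple of 6 is 12 (not reached); still 1 fragment(s).
Step 4: advance 5 -> fork_pos = 9 + 5 = 14. Reached multiple(s) of 6: 12 -> fragment 2 completed (2 total).
Step 5: advance 3 -> fork_pos = 14 + 3 = 17. Next multiple of 6 is 18 (not reached); still 2 fragment(s).
Step 6: advance 3 -> fork_pos = 17 + 3 = 20. Reached multiple(s) of 6: 18 -> fragment 3 completed (3 total).
Check: final fork_pos = 20; the multiples of 6 that are <= 20 are 6..18 -> 20 // 6 = 3 completed fragment(s).

Answer: 3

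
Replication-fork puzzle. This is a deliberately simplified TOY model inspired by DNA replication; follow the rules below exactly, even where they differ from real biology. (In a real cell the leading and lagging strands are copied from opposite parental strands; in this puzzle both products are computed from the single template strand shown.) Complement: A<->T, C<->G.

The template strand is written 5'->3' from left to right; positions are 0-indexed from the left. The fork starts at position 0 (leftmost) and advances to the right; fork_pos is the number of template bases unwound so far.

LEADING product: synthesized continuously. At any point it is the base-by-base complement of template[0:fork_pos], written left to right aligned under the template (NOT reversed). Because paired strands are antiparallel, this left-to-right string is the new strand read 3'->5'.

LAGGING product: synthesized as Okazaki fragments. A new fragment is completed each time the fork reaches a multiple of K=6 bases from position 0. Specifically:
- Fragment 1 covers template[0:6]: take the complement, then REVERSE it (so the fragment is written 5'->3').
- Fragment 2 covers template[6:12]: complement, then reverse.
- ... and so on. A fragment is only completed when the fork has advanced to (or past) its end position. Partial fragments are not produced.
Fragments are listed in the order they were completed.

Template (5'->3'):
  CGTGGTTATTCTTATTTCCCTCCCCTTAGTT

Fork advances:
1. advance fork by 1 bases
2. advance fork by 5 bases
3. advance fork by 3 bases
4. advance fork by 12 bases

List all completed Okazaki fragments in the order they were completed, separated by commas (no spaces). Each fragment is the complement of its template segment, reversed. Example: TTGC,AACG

Step 1: advance 1 -> fork_pos = 0 + 1 = 1. Next multiple of 6 is 6 (not reached); still 0 fragment(s).
Step 2: advance 5 -> fork_pos = 1 + 5 = 6. Reached multiple(s) of 6: 6 -> fragment 1 completed (1 total).
Step 3: advance 3 -> fork_pos = 6 + 3 = 9. Next multiple of 6 is 12 (not reached); still 1 fragment(s).
Step 4: advance 12 -> fork_pos = 9 + 12 = 21. Reached multiple(s) of 6: 12, 18 -> fragments 2-3 completed (3 total).
Final fork_pos = 21, so 3 fragment(s) are complete. Build each: template segment -> complement -> reverse.
Fragment 1: template[0:6] = CGTGGT -> complement GCACCA -> reversed ACCACG
Fragment 2: template[6:12] = TATTCT -> complement ATAAGA -> reversed AGAATA
Fragment 3: template[12:18] = TATTTC -> complement ATAAAG -> reversed GAAATA

Answer: ACCACG,AGAATA,GAAATA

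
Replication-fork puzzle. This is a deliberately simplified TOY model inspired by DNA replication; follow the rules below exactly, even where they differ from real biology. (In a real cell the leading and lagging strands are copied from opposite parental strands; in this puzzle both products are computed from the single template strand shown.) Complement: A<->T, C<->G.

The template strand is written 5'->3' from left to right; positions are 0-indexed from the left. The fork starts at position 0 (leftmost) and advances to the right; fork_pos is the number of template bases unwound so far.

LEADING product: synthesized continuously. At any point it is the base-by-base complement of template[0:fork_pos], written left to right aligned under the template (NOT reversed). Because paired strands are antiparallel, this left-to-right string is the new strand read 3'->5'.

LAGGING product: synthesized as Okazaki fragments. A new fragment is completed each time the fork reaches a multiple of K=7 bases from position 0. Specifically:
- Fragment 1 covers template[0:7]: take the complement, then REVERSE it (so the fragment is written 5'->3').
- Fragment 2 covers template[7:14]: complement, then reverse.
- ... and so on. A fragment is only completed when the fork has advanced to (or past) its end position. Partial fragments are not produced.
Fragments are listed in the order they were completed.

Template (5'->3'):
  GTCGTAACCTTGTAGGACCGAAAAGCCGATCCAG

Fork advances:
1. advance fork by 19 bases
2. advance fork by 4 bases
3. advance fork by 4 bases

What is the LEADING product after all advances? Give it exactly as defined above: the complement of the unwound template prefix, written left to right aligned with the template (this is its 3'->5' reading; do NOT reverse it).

Answer: CAGCATTGGAACATCCTGGCTTTTCGG

Derivation:
Step 1: advance 19 -> fork_pos = 0 + 19 = 19.
Step 2: advance 4 -> fork_pos = 19 + 4 = 23.
Step 3: advance 4 -> fork_pos = 23 + 4 = 27.
Unwound prefix: template[0:27] = GTCGTAACCTTGTAGGACCGAAAAGCC
Complement it base by base (A<->T, C<->G), keeping left-to-right order:
  [0:5] GTCGT -> CAGCA
  [5:10] AACCT -> TTGGA
  [10:15] TGTAG -> ACATC
  [15:20] GACCG -> CTGGC
  [20:25] AAAAG -> TTTTC
  [25:27] CC -> GG
Concatenate: CAGCATTGGAACATCCTGGCTTTTCGG (length 27; written aligned with the template, i.e. 3'->5').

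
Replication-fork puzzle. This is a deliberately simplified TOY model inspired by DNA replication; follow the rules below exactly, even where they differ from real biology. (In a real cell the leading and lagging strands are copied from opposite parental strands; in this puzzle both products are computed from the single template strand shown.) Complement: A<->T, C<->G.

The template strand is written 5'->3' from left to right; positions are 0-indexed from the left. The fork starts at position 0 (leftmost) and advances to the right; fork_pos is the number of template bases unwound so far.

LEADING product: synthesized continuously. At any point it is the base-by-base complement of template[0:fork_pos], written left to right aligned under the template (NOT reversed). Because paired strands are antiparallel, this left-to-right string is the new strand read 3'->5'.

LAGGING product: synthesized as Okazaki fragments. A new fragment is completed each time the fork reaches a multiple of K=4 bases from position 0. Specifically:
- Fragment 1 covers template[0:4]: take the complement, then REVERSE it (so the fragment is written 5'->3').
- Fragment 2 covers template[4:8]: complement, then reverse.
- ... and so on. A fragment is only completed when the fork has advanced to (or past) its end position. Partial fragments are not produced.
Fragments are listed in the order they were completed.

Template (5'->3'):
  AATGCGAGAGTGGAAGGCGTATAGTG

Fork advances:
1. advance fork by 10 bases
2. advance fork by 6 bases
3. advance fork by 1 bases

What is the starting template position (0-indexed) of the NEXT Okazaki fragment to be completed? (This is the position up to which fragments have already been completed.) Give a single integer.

Answer: 16

Derivation:
Step 1: advance 10 -> fork_pos = 0 + 10 = 10. Reached multiple(s) of 4: 4, 8 -> fragments 1-2 completed (2 total).
Step 2: advance 6 -> fork_pos = 10 + 6 = 16. Reached multiple(s) of 4: 12, 16 -> fragments 3-4 completed (4 total).
Step 3: advance 1 -> fork_pos = 16 + 1 = 17. Next multiple of 4 is 20 (not reached); still 4 fragment(s).
4 fragment(s) completed, covering template[0:16] (4 x 4 = 16). The next fragment, fragment 5, covers template[16:20], so it starts at position 16.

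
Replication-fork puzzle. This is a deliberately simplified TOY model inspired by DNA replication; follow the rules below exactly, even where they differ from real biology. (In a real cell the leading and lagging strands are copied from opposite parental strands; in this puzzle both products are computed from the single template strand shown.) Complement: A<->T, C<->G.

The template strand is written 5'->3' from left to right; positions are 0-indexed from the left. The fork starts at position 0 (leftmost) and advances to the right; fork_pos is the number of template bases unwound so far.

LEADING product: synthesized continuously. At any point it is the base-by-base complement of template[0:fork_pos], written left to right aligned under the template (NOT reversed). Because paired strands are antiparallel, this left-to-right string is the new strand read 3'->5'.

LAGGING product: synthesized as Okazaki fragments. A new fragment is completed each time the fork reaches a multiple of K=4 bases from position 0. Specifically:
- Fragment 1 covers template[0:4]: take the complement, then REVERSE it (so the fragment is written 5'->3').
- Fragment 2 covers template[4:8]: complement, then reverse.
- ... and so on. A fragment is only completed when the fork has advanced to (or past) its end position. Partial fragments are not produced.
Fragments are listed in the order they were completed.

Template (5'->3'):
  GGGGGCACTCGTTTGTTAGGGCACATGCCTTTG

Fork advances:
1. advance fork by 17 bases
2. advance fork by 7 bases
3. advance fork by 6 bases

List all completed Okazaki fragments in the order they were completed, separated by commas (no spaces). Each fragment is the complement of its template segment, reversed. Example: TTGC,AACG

Answer: CCCC,GTGC,ACGA,ACAA,CCTA,GTGC,GCAT

Derivation:
Step 1: advance 17 -> fork_pos = 0 + 17 = 17. Reached multiple(s) of 4: 4, 8, 12, 16 -> fragments 1-4 completed (4 total).
Step 2: advance 7 -> fork_pos = 17 + 7 = 24. Reached multiple(s) of 4: 20, 24 -> fragments 5-6 completed (6 total).
Step 3: advance 6 -> fork_pos = 24 + 6 = 30. Reached multiple(s) of 4: 28 -> fragment 7 completed (7 total).
Final fork_pos = 30, so 7 fragment(s) are complete. Build each: template segment -> complement -> reverse.
Fragment 1: template[0:4] = GGGG -> complement CCCC -> reversed CCCC
Fragment 2: template[4:8] = GCAC -> complement CGTG -> reversed GTGC
Fragment 3: template[8:12] = TCGT -> complement AGCA -> reversed ACGA
Fragment 4: template[12:16] = TTGT -> complement AACA -> reversed ACAA
Fragment 5: template[16:20] = TAGG -> complement ATCC -> reversed CCTA
Fragment 6: template[20:24] = GCAC -> complement CGTG -> reversed GTGC
Fragment 7: template[24:28] = ATGC -> complement TACG -> reversed GCAT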